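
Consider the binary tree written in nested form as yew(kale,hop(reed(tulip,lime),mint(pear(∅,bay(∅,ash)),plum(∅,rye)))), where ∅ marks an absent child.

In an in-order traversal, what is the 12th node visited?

rye

In-order visits the left subtree, then the node, then the right subtree.
At yew: go left to kale.
  kale is a leaf — visit kale.
Visit yew.
At yew: go right to hop.
  At hop: go left to reed.
    At reed: go left to tulip.
      tulip is a leaf — visit tulip.
    Visit reed.
    At reed: go right to lime.
      lime is a leaf — visit lime.
  Visit hop.
  At hop: go right to mint.
    At mint: go left to pear.
      At pear: no left child.
      Visit pear.
      At pear: go right to bay.
        At bay: no left child.
        Visit bay.
        At bay: go right to ash.
          ash is a leaf — visit ash.
    Visit mint.
    At mint: go right to plum.
      At plum: no left child.
      Visit plum.
      At plum: go right to rye.
        rye is a leaf — visit rye.
Full in-order sequence: kale, yew, tulip, reed, lime, hop, pear, bay, ash, mint, plum, rye.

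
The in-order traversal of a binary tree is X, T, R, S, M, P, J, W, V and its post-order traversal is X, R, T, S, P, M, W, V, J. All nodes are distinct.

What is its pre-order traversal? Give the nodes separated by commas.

J, M, S, T, X, R, P, V, W

The last element of post-order is the root; it splits in-order into left and right subtrees.
Root J: left subtree has 6 nodes {X, T, R, S, M, P}, right has 2 {W, V}.
  Root M: left subtree has 4 nodes {X, T, R, S}, right has 1 {P}.
    Root S: left subtree has 3 nodes {X, T, R}, right has 0 { }.
      Root T: left subtree has 1 node {X}, right has 1 {R}.
  Root V: left subtree has 1 node {W}, right has 0 { }.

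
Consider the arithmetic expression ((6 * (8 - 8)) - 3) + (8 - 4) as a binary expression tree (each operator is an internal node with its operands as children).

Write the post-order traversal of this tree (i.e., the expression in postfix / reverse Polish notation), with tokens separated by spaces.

6 8 8 - * 3 - 8 4 - +

Post-order on an expression tree gives postfix notation: for each operator, emit left operand, right operand, then the operator.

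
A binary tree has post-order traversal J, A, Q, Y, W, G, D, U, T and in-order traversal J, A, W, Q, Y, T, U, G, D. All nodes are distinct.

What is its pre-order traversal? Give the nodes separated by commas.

T, W, A, J, Y, Q, U, D, G

The last element of post-order is the root; it splits in-order into left and right subtrees.
Root T: left subtree has 5 nodes {J, A, W, Q, Y}, right has 3 {U, G, D}.
  Root W: left subtree has 2 nodes {J, A}, right has 2 {Q, Y}.
    Root A: left subtree has 1 node {J}, right has 0 { }.
    Root Y: left subtree has 1 node {Q}, right has 0 { }.
  Root U: left subtree has 0 nodes { }, right has 2 {G, D}.
    Root D: left subtree has 1 node {G}, right has 0 { }.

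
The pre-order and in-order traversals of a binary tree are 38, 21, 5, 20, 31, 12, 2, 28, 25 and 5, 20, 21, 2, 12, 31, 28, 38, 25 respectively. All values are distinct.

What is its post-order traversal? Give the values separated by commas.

The first element of pre-order is the root; it splits in-order into left and right subtrees.
Root 38: left subtree has 7 nodes {5, 20, 21, 2, 12, 31, 28}, right has 1 {25}.
  Root 21: left subtree has 2 nodes {5, 20}, right has 4 {2, 12, 31, 28}.
    Root 5: left subtree has 0 nodes { }, right has 1 {20}.
    Root 31: left subtree has 2 nodes {2, 12}, right has 1 {28}.
      Root 12: left subtree has 1 node {2}, right has 0 { }.

20, 5, 2, 12, 28, 31, 21, 25, 38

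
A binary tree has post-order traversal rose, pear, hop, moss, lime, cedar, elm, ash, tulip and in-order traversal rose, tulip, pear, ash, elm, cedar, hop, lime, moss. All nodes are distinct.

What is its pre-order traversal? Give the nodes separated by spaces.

tulip rose ash pear elm cedar lime hop moss

The last element of post-order is the root; it splits in-order into left and right subtrees.
Root tulip: left subtree has 1 node {rose}, right has 7 {pear, ash, elm, cedar, hop, lime, moss}.
  Root ash: left subtree has 1 node {pear}, right has 5 {elm, cedar, hop, lime, moss}.
    Root elm: left subtree has 0 nodes { }, right has 4 {cedar, hop, lime, moss}.
      Root cedar: left subtree has 0 nodes { }, right has 3 {hop, lime, moss}.
        Root lime: left subtree has 1 node {hop}, right has 1 {moss}.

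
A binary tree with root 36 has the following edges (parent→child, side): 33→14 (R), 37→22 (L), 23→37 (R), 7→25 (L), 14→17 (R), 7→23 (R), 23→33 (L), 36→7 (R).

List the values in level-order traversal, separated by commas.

Level-order visits nodes level by level from the root, left to right within each level.
Level 0: 36
Level 1: 7
Level 2: 25, 23
Level 3: 33, 37
Level 4: 14, 22
Level 5: 17

36, 7, 25, 23, 33, 37, 14, 22, 17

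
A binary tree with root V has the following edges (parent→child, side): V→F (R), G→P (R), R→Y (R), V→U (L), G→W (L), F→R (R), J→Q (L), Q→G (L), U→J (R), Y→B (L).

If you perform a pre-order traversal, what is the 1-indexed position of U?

2

Pre-order visits the node, then its left subtree, then its right subtree.
Visit V.
At V: go left to U.
  Visit U.
  At U: no left child.
  At U: go right to J.
    Visit J.
    At J: go left to Q.
      Visit Q.
      At Q: go left to G.
        Visit G.
        At G: go left to W.
          W is a leaf — visit W.
        At G: go right to P.
          P is a leaf — visit P.
      At Q: no right child.
    At J: no right child.
At V: go right to F.
  Visit F.
  At F: no left child.
  At F: go right to R.
    Visit R.
    At R: no left child.
    At R: go right to Y.
      Visit Y.
      At Y: go left to B.
        B is a leaf — visit B.
      At Y: no right child.
Full pre-order sequence: V, U, J, Q, G, W, P, F, R, Y, B.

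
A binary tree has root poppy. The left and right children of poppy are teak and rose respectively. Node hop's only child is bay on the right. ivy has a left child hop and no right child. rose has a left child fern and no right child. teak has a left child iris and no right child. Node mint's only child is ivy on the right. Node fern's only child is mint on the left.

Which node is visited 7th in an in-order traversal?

In-order visits the left subtree, then the node, then the right subtree.
At poppy: go left to teak.
  At teak: go left to iris.
    iris is a leaf — visit iris.
  Visit teak.
  At teak: no right child.
Visit poppy.
At poppy: go right to rose.
  At rose: go left to fern.
    At fern: go left to mint.
      At mint: no left child.
      Visit mint.
      At mint: go right to ivy.
        At ivy: go left to hop.
          At hop: no left child.
          Visit hop.
          At hop: go right to bay.
            bay is a leaf — visit bay.
        Visit ivy.
        At ivy: no right child.
    Visit fern.
    At fern: no right child.
  Visit rose.
  At rose: no right child.
Full in-order sequence: iris, teak, poppy, mint, hop, bay, ivy, fern, rose.

ivy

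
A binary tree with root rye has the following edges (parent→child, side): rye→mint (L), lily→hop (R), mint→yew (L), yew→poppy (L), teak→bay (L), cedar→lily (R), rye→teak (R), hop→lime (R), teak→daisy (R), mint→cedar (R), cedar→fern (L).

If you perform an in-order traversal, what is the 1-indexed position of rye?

In-order visits the left subtree, then the node, then the right subtree.
At rye: go left to mint.
  At mint: go left to yew.
    At yew: go left to poppy.
      poppy is a leaf — visit poppy.
    Visit yew.
    At yew: no right child.
  Visit mint.
  At mint: go right to cedar.
    At cedar: go left to fern.
      fern is a leaf — visit fern.
    Visit cedar.
    At cedar: go right to lily.
      At lily: no left child.
      Visit lily.
      At lily: go right to hop.
        At hop: no left child.
        Visit hop.
        At hop: go right to lime.
          lime is a leaf — visit lime.
Visit rye.
At rye: go right to teak.
  At teak: go left to bay.
    bay is a leaf — visit bay.
  Visit teak.
  At teak: go right to daisy.
    daisy is a leaf — visit daisy.
Full in-order sequence: poppy, yew, mint, fern, cedar, lily, hop, lime, rye, bay, teak, daisy.

9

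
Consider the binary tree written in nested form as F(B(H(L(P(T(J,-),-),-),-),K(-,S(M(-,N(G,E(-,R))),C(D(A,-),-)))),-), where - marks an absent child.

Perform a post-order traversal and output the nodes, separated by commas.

J, T, P, L, H, G, R, E, N, M, A, D, C, S, K, B, F

Post-order visits the left subtree, then the right subtree, then the node.
At F: go left to B.
  At B: go left to H.
    At H: go left to L.
      At L: go left to P.
        At P: go left to T.
          At T: go left to J.
            J is a leaf — visit J.
          At T: no right child.
          Visit T.
        At P: no right child.
        Visit P.
      At L: no right child.
      Visit L.
    At H: no right child.
    Visit H.
  At B: go right to K.
    At K: no left child.
    At K: go right to S.
      At S: go left to M.
        At M: no left child.
        At M: go right to N.
          At N: go left to G.
            G is a leaf — visit G.
          At N: go right to E.
            At E: no left child.
            At E: go right to R.
              R is a leaf — visit R.
            Visit E.
          Visit N.
        Visit M.
      At S: go right to C.
        At C: go left to D.
          At D: go left to A.
            A is a leaf — visit A.
          At D: no right child.
          Visit D.
        At C: no right child.
        Visit C.
      Visit S.
    Visit K.
  Visit B.
At F: no right child.
Visit F.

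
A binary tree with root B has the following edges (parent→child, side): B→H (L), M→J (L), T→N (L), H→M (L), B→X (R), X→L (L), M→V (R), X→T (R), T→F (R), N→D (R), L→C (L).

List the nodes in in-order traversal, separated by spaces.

J M V H B C L X N D T F

In-order visits the left subtree, then the node, then the right subtree.
At B: go left to H.
  At H: go left to M.
    At M: go left to J.
      J is a leaf — visit J.
    Visit M.
    At M: go right to V.
      V is a leaf — visit V.
  Visit H.
  At H: no right child.
Visit B.
At B: go right to X.
  At X: go left to L.
    At L: go left to C.
      C is a leaf — visit C.
    Visit L.
    At L: no right child.
  Visit X.
  At X: go right to T.
    At T: go left to N.
      At N: no left child.
      Visit N.
      At N: go right to D.
        D is a leaf — visit D.
    Visit T.
    At T: go right to F.
      F is a leaf — visit F.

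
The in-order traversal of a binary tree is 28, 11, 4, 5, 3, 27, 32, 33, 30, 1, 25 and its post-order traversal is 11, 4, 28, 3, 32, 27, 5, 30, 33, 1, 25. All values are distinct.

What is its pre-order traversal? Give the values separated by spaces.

The last element of post-order is the root; it splits in-order into left and right subtrees.
Root 25: left subtree has 10 nodes {28, 11, 4, 5, 3, 27, 32, 33, 30, 1}, right has 0 { }.
  Root 1: left subtree has 9 nodes {28, 11, 4, 5, 3, 27, 32, 33, 30}, right has 0 { }.
    Root 33: left subtree has 7 nodes {28, 11, 4, 5, 3, 27, 32}, right has 1 {30}.
      Root 5: left subtree has 3 nodes {28, 11, 4}, right has 3 {3, 27, 32}.
        Root 28: left subtree has 0 nodes { }, right has 2 {11, 4}.
          Root 4: left subtree has 1 node {11}, right has 0 { }.
        Root 27: left subtree has 1 node {3}, right has 1 {32}.

25 1 33 5 28 4 11 27 3 32 30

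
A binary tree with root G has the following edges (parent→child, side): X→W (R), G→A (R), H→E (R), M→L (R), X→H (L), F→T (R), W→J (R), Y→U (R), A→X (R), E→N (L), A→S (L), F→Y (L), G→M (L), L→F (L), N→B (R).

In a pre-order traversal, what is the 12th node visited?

E

Pre-order visits the node, then its left subtree, then its right subtree.
Visit G.
At G: go left to M.
  Visit M.
  At M: no left child.
  At M: go right to L.
    Visit L.
    At L: go left to F.
      Visit F.
      At F: go left to Y.
        Visit Y.
        At Y: no left child.
        At Y: go right to U.
          U is a leaf — visit U.
      At F: go right to T.
        T is a leaf — visit T.
    At L: no right child.
At G: go right to A.
  Visit A.
  At A: go left to S.
    S is a leaf — visit S.
  At A: go right to X.
    Visit X.
    At X: go left to H.
      Visit H.
      At H: no left child.
      At H: go right to E.
        Visit E.
        At E: go left to N.
          Visit N.
          At N: no left child.
          At N: go right to B.
            B is a leaf — visit B.
        At E: no right child.
    At X: go right to W.
      Visit W.
      At W: no left child.
      At W: go right to J.
        J is a leaf — visit J.
Full pre-order sequence: G, M, L, F, Y, U, T, A, S, X, H, E, N, B, W, J.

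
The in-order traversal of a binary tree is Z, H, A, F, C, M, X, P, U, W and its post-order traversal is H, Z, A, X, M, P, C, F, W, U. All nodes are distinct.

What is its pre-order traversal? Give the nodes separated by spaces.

The last element of post-order is the root; it splits in-order into left and right subtrees.
Root U: left subtree has 8 nodes {Z, H, A, F, C, M, X, P}, right has 1 {W}.
  Root F: left subtree has 3 nodes {Z, H, A}, right has 4 {C, M, X, P}.
    Root A: left subtree has 2 nodes {Z, H}, right has 0 { }.
      Root Z: left subtree has 0 nodes { }, right has 1 {H}.
    Root C: left subtree has 0 nodes { }, right has 3 {M, X, P}.
      Root P: left subtree has 2 nodes {M, X}, right has 0 { }.
        Root M: left subtree has 0 nodes { }, right has 1 {X}.

U F A Z H C P M X W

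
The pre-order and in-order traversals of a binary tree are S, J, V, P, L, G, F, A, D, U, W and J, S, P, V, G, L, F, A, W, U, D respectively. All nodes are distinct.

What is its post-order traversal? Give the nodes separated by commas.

J, P, G, W, U, D, A, F, L, V, S

The first element of pre-order is the root; it splits in-order into left and right subtrees.
Root S: left subtree has 1 node {J}, right has 9 {P, V, G, L, F, A, W, U, D}.
  Root V: left subtree has 1 node {P}, right has 7 {G, L, F, A, W, U, D}.
    Root L: left subtree has 1 node {G}, right has 5 {F, A, W, U, D}.
      Root F: left subtree has 0 nodes { }, right has 4 {A, W, U, D}.
        Root A: left subtree has 0 nodes { }, right has 3 {W, U, D}.
          Root D: left subtree has 2 nodes {W, U}, right has 0 { }.
            Root U: left subtree has 1 node {W}, right has 0 { }.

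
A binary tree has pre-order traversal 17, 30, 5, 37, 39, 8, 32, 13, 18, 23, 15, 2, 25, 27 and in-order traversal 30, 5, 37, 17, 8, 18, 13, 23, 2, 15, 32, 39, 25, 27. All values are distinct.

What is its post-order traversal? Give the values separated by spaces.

37 5 30 18 2 15 23 13 32 8 27 25 39 17

The first element of pre-order is the root; it splits in-order into left and right subtrees.
Root 17: left subtree has 3 nodes {30, 5, 37}, right has 10 {8, 18, 13, 23, 2, 15, 32, 39, 25, 27}.
  Root 30: left subtree has 0 nodes { }, right has 2 {5, 37}.
    Root 5: left subtree has 0 nodes { }, right has 1 {37}.
  Root 39: left subtree has 7 nodes {8, 18, 13, 23, 2, 15, 32}, right has 2 {25, 27}.
    Root 8: left subtree has 0 nodes { }, right has 6 {18, 13, 23, 2, 15, 32}.
      Root 32: left subtree has 5 nodes {18, 13, 23, 2, 15}, right has 0 { }.
        Root 13: left subtree has 1 node {18}, right has 3 {23, 2, 15}.
          Root 23: left subtree has 0 nodes { }, right has 2 {2, 15}.
            Root 15: left subtree has 1 node {2}, right has 0 { }.
    Root 25: left subtree has 0 nodes { }, right has 1 {27}.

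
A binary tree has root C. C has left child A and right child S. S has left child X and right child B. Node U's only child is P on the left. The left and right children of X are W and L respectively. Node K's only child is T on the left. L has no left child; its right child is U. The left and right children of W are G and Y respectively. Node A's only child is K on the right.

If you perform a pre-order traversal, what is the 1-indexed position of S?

Pre-order visits the node, then its left subtree, then its right subtree.
Visit C.
At C: go left to A.
  Visit A.
  At A: no left child.
  At A: go right to K.
    Visit K.
    At K: go left to T.
      T is a leaf — visit T.
    At K: no right child.
At C: go right to S.
  Visit S.
  At S: go left to X.
    Visit X.
    At X: go left to W.
      Visit W.
      At W: go left to G.
        G is a leaf — visit G.
      At W: go right to Y.
        Y is a leaf — visit Y.
    At X: go right to L.
      Visit L.
      At L: no left child.
      At L: go right to U.
        Visit U.
        At U: go left to P.
          P is a leaf — visit P.
        At U: no right child.
  At S: go right to B.
    B is a leaf — visit B.
Full pre-order sequence: C, A, K, T, S, X, W, G, Y, L, U, P, B.

5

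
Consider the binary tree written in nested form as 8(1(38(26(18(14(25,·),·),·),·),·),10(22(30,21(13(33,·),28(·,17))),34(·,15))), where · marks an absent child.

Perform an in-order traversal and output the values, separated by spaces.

25 14 18 26 38 1 8 30 22 33 13 21 28 17 10 34 15

In-order visits the left subtree, then the node, then the right subtree.
At 8: go left to 1.
  At 1: go left to 38.
    At 38: go left to 26.
      At 26: go left to 18.
        At 18: go left to 14.
          At 14: go left to 25.
            25 is a leaf — visit 25.
          Visit 14.
          At 14: no right child.
        Visit 18.
        At 18: no right child.
      Visit 26.
      At 26: no right child.
    Visit 38.
    At 38: no right child.
  Visit 1.
  At 1: no right child.
Visit 8.
At 8: go right to 10.
  At 10: go left to 22.
    At 22: go left to 30.
      30 is a leaf — visit 30.
    Visit 22.
    At 22: go right to 21.
      At 21: go left to 13.
        At 13: go left to 33.
          33 is a leaf — visit 33.
        Visit 13.
        At 13: no right child.
      Visit 21.
      At 21: go right to 28.
        At 28: no left child.
        Visit 28.
        At 28: go right to 17.
          17 is a leaf — visit 17.
  Visit 10.
  At 10: go right to 34.
    At 34: no left child.
    Visit 34.
    At 34: go right to 15.
      15 is a leaf — visit 15.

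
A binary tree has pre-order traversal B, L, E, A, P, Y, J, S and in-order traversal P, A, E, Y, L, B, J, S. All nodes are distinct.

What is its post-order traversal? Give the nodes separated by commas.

The first element of pre-order is the root; it splits in-order into left and right subtrees.
Root B: left subtree has 5 nodes {P, A, E, Y, L}, right has 2 {J, S}.
  Root L: left subtree has 4 nodes {P, A, E, Y}, right has 0 { }.
    Root E: left subtree has 2 nodes {P, A}, right has 1 {Y}.
      Root A: left subtree has 1 node {P}, right has 0 { }.
  Root J: left subtree has 0 nodes { }, right has 1 {S}.

P, A, Y, E, L, S, J, B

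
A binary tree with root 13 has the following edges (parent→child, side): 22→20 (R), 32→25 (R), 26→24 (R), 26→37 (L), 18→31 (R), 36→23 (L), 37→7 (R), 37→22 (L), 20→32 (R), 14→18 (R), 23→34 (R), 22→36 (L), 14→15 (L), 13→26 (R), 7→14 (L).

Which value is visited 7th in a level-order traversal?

Level-order visits nodes level by level from the root, left to right within each level.
Level 0: 13
Level 1: 26
Level 2: 37, 24
Level 3: 22, 7
Level 4: 36, 20, 14
Level 5: 23, 32, 15, 18
Level 6: 34, 25, 31
Full level-order sequence: 13, 26, 37, 24, 22, 7, 36, 20, 14, 23, 32, 15, 18, 34, 25, 31.

36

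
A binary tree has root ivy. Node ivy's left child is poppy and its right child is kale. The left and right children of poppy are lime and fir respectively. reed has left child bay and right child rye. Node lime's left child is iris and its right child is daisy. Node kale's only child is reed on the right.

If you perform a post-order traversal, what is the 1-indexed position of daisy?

2

Post-order visits the left subtree, then the right subtree, then the node.
At ivy: go left to poppy.
  At poppy: go left to lime.
    At lime: go left to iris.
      iris is a leaf — visit iris.
    At lime: go right to daisy.
      daisy is a leaf — visit daisy.
    Visit lime.
  At poppy: go right to fir.
    fir is a leaf — visit fir.
  Visit poppy.
At ivy: go right to kale.
  At kale: no left child.
  At kale: go right to reed.
    At reed: go left to bay.
      bay is a leaf — visit bay.
    At reed: go right to rye.
      rye is a leaf — visit rye.
    Visit reed.
  Visit kale.
Visit ivy.
Full post-order sequence: iris, daisy, lime, fir, poppy, bay, rye, reed, kale, ivy.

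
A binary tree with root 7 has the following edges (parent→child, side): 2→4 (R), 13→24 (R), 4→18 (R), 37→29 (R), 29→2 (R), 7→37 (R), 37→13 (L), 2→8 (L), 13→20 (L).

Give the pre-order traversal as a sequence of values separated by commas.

Pre-order visits the node, then its left subtree, then its right subtree.
Visit 7.
At 7: no left child.
At 7: go right to 37.
  Visit 37.
  At 37: go left to 13.
    Visit 13.
    At 13: go left to 20.
      20 is a leaf — visit 20.
    At 13: go right to 24.
      24 is a leaf — visit 24.
  At 37: go right to 29.
    Visit 29.
    At 29: no left child.
    At 29: go right to 2.
      Visit 2.
      At 2: go left to 8.
        8 is a leaf — visit 8.
      At 2: go right to 4.
        Visit 4.
        At 4: no left child.
        At 4: go right to 18.
          18 is a leaf — visit 18.

7, 37, 13, 20, 24, 29, 2, 8, 4, 18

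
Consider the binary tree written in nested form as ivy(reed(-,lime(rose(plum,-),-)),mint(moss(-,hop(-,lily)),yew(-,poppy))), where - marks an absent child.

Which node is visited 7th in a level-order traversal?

rose

Level-order visits nodes level by level from the root, left to right within each level.
Level 0: ivy
Level 1: reed, mint
Level 2: lime, moss, yew
Level 3: rose, hop, poppy
Level 4: plum, lily
Full level-order sequence: ivy, reed, mint, lime, moss, yew, rose, hop, poppy, plum, lily.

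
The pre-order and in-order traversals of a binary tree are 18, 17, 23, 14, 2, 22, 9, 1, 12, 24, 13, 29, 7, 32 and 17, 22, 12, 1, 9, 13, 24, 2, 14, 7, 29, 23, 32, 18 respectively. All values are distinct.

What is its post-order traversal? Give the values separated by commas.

12, 1, 13, 24, 9, 22, 2, 7, 29, 14, 32, 23, 17, 18

The first element of pre-order is the root; it splits in-order into left and right subtrees.
Root 18: left subtree has 13 nodes {17, 22, 12, 1, 9, 13, 24, 2, 14, 7, 29, 23, 32}, right has 0 { }.
  Root 17: left subtree has 0 nodes { }, right has 12 {22, 12, 1, 9, 13, 24, 2, 14, 7, 29, 23, 32}.
    Root 23: left subtree has 10 nodes {22, 12, 1, 9, 13, 24, 2, 14, 7, 29}, right has 1 {32}.
      Root 14: left subtree has 7 nodes {22, 12, 1, 9, 13, 24, 2}, right has 2 {7, 29}.
        Root 2: left subtree has 6 nodes {22, 12, 1, 9, 13, 24}, right has 0 { }.
          Root 22: left subtree has 0 nodes { }, right has 5 {12, 1, 9, 13, 24}.
            Root 9: left subtree has 2 nodes {12, 1}, right has 2 {13, 24}.
              Root 1: left subtree has 1 node {12}, right has 0 { }.
              Root 24: left subtree has 1 node {13}, right has 0 { }.
        Root 29: left subtree has 1 node {7}, right has 0 { }.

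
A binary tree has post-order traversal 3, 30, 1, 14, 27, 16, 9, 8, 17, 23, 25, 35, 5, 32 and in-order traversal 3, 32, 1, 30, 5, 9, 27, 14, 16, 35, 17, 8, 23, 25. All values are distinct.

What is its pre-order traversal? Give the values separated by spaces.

The last element of post-order is the root; it splits in-order into left and right subtrees.
Root 32: left subtree has 1 node {3}, right has 12 {1, 30, 5, 9, 27, 14, 16, 35, 17, 8, 23, 25}.
  Root 5: left subtree has 2 nodes {1, 30}, right has 9 {9, 27, 14, 16, 35, 17, 8, 23, 25}.
    Root 1: left subtree has 0 nodes { }, right has 1 {30}.
    Root 35: left subtree has 4 nodes {9, 27, 14, 16}, right has 4 {17, 8, 23, 25}.
      Root 9: left subtree has 0 nodes { }, right has 3 {27, 14, 16}.
        Root 16: left subtree has 2 nodes {27, 14}, right has 0 { }.
          Root 27: left subtree has 0 nodes { }, right has 1 {14}.
      Root 25: left subtree has 3 nodes {17, 8, 23}, right has 0 { }.
        Root 23: left subtree has 2 nodes {17, 8}, right has 0 { }.
          Root 17: left subtree has 0 nodes { }, right has 1 {8}.

32 3 5 1 30 35 9 16 27 14 25 23 17 8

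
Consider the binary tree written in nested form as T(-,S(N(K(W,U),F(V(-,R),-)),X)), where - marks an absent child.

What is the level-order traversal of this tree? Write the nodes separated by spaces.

Level-order visits nodes level by level from the root, left to right within each level.
Level 0: T
Level 1: S
Level 2: N, X
Level 3: K, F
Level 4: W, U, V
Level 5: R

T S N X K F W U V R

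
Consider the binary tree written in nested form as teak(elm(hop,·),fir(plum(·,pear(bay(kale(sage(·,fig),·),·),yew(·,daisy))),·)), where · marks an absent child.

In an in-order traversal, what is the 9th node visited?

pear

In-order visits the left subtree, then the node, then the right subtree.
At teak: go left to elm.
  At elm: go left to hop.
    hop is a leaf — visit hop.
  Visit elm.
  At elm: no right child.
Visit teak.
At teak: go right to fir.
  At fir: go left to plum.
    At plum: no left child.
    Visit plum.
    At plum: go right to pear.
      At pear: go left to bay.
        At bay: go left to kale.
          At kale: go left to sage.
            At sage: no left child.
            Visit sage.
            At sage: go right to fig.
              fig is a leaf — visit fig.
          Visit kale.
          At kale: no right child.
        Visit bay.
        At bay: no right child.
      Visit pear.
      At pear: go right to yew.
        At yew: no left child.
        Visit yew.
        At yew: go right to daisy.
          daisy is a leaf — visit daisy.
  Visit fir.
  At fir: no right child.
Full in-order sequence: hop, elm, teak, plum, sage, fig, kale, bay, pear, yew, daisy, fir.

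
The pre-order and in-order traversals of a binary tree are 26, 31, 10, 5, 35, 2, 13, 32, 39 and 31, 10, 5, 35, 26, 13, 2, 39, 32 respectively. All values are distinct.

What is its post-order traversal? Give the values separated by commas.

35, 5, 10, 31, 13, 39, 32, 2, 26

The first element of pre-order is the root; it splits in-order into left and right subtrees.
Root 26: left subtree has 4 nodes {31, 10, 5, 35}, right has 4 {13, 2, 39, 32}.
  Root 31: left subtree has 0 nodes { }, right has 3 {10, 5, 35}.
    Root 10: left subtree has 0 nodes { }, right has 2 {5, 35}.
      Root 5: left subtree has 0 nodes { }, right has 1 {35}.
  Root 2: left subtree has 1 node {13}, right has 2 {39, 32}.
    Root 32: left subtree has 1 node {39}, right has 0 { }.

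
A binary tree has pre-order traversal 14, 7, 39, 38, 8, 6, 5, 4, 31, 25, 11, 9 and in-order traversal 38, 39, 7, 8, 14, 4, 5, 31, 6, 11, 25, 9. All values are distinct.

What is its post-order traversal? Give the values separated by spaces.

The first element of pre-order is the root; it splits in-order into left and right subtrees.
Root 14: left subtree has 4 nodes {38, 39, 7, 8}, right has 7 {4, 5, 31, 6, 11, 25, 9}.
  Root 7: left subtree has 2 nodes {38, 39}, right has 1 {8}.
    Root 39: left subtree has 1 node {38}, right has 0 { }.
  Root 6: left subtree has 3 nodes {4, 5, 31}, right has 3 {11, 25, 9}.
    Root 5: left subtree has 1 node {4}, right has 1 {31}.
    Root 25: left subtree has 1 node {11}, right has 1 {9}.

38 39 8 7 4 31 5 11 9 25 6 14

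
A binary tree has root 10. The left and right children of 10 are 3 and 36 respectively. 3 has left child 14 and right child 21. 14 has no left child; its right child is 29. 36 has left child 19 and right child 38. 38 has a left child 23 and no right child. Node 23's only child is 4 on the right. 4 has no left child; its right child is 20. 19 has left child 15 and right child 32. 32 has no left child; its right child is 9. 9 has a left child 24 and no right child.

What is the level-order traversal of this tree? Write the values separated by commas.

10, 3, 36, 14, 21, 19, 38, 29, 15, 32, 23, 9, 4, 24, 20

Level-order visits nodes level by level from the root, left to right within each level.
Level 0: 10
Level 1: 3, 36
Level 2: 14, 21, 19, 38
Level 3: 29, 15, 32, 23
Level 4: 9, 4
Level 5: 24, 20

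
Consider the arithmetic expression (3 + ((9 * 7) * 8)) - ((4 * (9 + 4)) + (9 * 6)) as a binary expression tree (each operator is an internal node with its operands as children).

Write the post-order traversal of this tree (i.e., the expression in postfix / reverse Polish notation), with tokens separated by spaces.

3 9 7 * 8 * + 4 9 4 + * 9 6 * + -

Post-order on an expression tree gives postfix notation: for each operator, emit left operand, right operand, then the operator.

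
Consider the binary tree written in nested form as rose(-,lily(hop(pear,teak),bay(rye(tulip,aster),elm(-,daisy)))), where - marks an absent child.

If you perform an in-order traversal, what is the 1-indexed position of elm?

10

In-order visits the left subtree, then the node, then the right subtree.
At rose: no left child.
Visit rose.
At rose: go right to lily.
  At lily: go left to hop.
    At hop: go left to pear.
      pear is a leaf — visit pear.
    Visit hop.
    At hop: go right to teak.
      teak is a leaf — visit teak.
  Visit lily.
  At lily: go right to bay.
    At bay: go left to rye.
      At rye: go left to tulip.
        tulip is a leaf — visit tulip.
      Visit rye.
      At rye: go right to aster.
        aster is a leaf — visit aster.
    Visit bay.
    At bay: go right to elm.
      At elm: no left child.
      Visit elm.
      At elm: go right to daisy.
        daisy is a leaf — visit daisy.
Full in-order sequence: rose, pear, hop, teak, lily, tulip, rye, aster, bay, elm, daisy.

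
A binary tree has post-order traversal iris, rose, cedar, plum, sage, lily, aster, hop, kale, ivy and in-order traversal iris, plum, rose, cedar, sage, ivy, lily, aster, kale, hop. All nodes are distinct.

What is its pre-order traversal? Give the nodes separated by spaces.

ivy sage plum iris cedar rose kale aster lily hop

The last element of post-order is the root; it splits in-order into left and right subtrees.
Root ivy: left subtree has 5 nodes {iris, plum, rose, cedar, sage}, right has 4 {lily, aster, kale, hop}.
  Root sage: left subtree has 4 nodes {iris, plum, rose, cedar}, right has 0 { }.
    Root plum: left subtree has 1 node {iris}, right has 2 {rose, cedar}.
      Root cedar: left subtree has 1 node {rose}, right has 0 { }.
  Root kale: left subtree has 2 nodes {lily, aster}, right has 1 {hop}.
    Root aster: left subtree has 1 node {lily}, right has 0 { }.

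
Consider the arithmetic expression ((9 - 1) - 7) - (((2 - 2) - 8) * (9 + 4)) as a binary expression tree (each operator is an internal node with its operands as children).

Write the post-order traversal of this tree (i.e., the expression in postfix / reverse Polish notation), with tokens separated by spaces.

Post-order on an expression tree gives postfix notation: for each operator, emit left operand, right operand, then the operator.

9 1 - 7 - 2 2 - 8 - 9 4 + * -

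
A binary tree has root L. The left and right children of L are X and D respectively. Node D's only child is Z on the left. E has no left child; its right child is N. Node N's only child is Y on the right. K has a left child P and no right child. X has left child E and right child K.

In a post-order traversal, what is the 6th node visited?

Post-order visits the left subtree, then the right subtree, then the node.
At L: go left to X.
  At X: go left to E.
    At E: no left child.
    At E: go right to N.
      At N: no left child.
      At N: go right to Y.
        Y is a leaf — visit Y.
      Visit N.
    Visit E.
  At X: go right to K.
    At K: go left to P.
      P is a leaf — visit P.
    At K: no right child.
    Visit K.
  Visit X.
At L: go right to D.
  At D: go left to Z.
    Z is a leaf — visit Z.
  At D: no right child.
  Visit D.
Visit L.
Full post-order sequence: Y, N, E, P, K, X, Z, D, L.

X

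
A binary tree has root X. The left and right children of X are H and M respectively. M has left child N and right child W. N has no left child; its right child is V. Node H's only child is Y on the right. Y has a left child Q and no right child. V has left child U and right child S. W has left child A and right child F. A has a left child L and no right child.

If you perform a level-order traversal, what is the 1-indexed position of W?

Level-order visits nodes level by level from the root, left to right within each level.
Level 0: X
Level 1: H, M
Level 2: Y, N, W
Level 3: Q, V, A, F
Level 4: U, S, L
Full level-order sequence: X, H, M, Y, N, W, Q, V, A, F, U, S, L.

6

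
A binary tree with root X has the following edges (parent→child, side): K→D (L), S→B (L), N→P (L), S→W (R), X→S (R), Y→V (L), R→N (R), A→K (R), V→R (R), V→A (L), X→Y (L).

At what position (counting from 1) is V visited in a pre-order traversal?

Pre-order visits the node, then its left subtree, then its right subtree.
Visit X.
At X: go left to Y.
  Visit Y.
  At Y: go left to V.
    Visit V.
    At V: go left to A.
      Visit A.
      At A: no left child.
      At A: go right to K.
        Visit K.
        At K: go left to D.
          D is a leaf — visit D.
        At K: no right child.
    At V: go right to R.
      Visit R.
      At R: no left child.
      At R: go right to N.
        Visit N.
        At N: go left to P.
          P is a leaf — visit P.
        At N: no right child.
  At Y: no right child.
At X: go right to S.
  Visit S.
  At S: go left to B.
    B is a leaf — visit B.
  At S: go right to W.
    W is a leaf — visit W.
Full pre-order sequence: X, Y, V, A, K, D, R, N, P, S, B, W.

3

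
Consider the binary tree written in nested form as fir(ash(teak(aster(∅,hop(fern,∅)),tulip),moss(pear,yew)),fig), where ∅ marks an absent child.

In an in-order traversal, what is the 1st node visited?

aster

In-order visits the left subtree, then the node, then the right subtree.
At fir: go left to ash.
  At ash: go left to teak.
    At teak: go left to aster.
      At aster: no left child.
      Visit aster.
      At aster: go right to hop.
        At hop: go left to fern.
          fern is a leaf — visit fern.
        Visit hop.
        At hop: no right child.
    Visit teak.
    At teak: go right to tulip.
      tulip is a leaf — visit tulip.
  Visit ash.
  At ash: go right to moss.
    At moss: go left to pear.
      pear is a leaf — visit pear.
    Visit moss.
    At moss: go right to yew.
      yew is a leaf — visit yew.
Visit fir.
At fir: go right to fig.
  fig is a leaf — visit fig.
Full in-order sequence: aster, fern, hop, teak, tulip, ash, pear, moss, yew, fir, fig.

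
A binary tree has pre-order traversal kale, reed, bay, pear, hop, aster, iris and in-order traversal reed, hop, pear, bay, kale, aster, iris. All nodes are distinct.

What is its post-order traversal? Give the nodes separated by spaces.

hop pear bay reed iris aster kale

The first element of pre-order is the root; it splits in-order into left and right subtrees.
Root kale: left subtree has 4 nodes {reed, hop, pear, bay}, right has 2 {aster, iris}.
  Root reed: left subtree has 0 nodes { }, right has 3 {hop, pear, bay}.
    Root bay: left subtree has 2 nodes {hop, pear}, right has 0 { }.
      Root pear: left subtree has 1 node {hop}, right has 0 { }.
  Root aster: left subtree has 0 nodes { }, right has 1 {iris}.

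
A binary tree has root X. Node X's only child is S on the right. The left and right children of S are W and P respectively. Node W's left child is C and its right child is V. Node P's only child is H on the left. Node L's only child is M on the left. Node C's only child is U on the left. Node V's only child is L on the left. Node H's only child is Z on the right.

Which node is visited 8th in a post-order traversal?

H

Post-order visits the left subtree, then the right subtree, then the node.
At X: no left child.
At X: go right to S.
  At S: go left to W.
    At W: go left to C.
      At C: go left to U.
        U is a leaf — visit U.
      At C: no right child.
      Visit C.
    At W: go right to V.
      At V: go left to L.
        At L: go left to M.
          M is a leaf — visit M.
        At L: no right child.
        Visit L.
      At V: no right child.
      Visit V.
    Visit W.
  At S: go right to P.
    At P: go left to H.
      At H: no left child.
      At H: go right to Z.
        Z is a leaf — visit Z.
      Visit H.
    At P: no right child.
    Visit P.
  Visit S.
Visit X.
Full post-order sequence: U, C, M, L, V, W, Z, H, P, S, X.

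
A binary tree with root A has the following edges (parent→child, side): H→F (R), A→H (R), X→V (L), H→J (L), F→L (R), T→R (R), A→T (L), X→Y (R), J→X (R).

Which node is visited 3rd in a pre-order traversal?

R

Pre-order visits the node, then its left subtree, then its right subtree.
Visit A.
At A: go left to T.
  Visit T.
  At T: no left child.
  At T: go right to R.
    R is a leaf — visit R.
At A: go right to H.
  Visit H.
  At H: go left to J.
    Visit J.
    At J: no left child.
    At J: go right to X.
      Visit X.
      At X: go left to V.
        V is a leaf — visit V.
      At X: go right to Y.
        Y is a leaf — visit Y.
  At H: go right to F.
    Visit F.
    At F: no left child.
    At F: go right to L.
      L is a leaf — visit L.
Full pre-order sequence: A, T, R, H, J, X, V, Y, F, L.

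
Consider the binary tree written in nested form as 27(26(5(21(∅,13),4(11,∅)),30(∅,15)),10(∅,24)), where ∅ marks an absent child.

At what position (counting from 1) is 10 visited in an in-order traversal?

10

In-order visits the left subtree, then the node, then the right subtree.
At 27: go left to 26.
  At 26: go left to 5.
    At 5: go left to 21.
      At 21: no left child.
      Visit 21.
      At 21: go right to 13.
        13 is a leaf — visit 13.
    Visit 5.
    At 5: go right to 4.
      At 4: go left to 11.
        11 is a leaf — visit 11.
      Visit 4.
      At 4: no right child.
  Visit 26.
  At 26: go right to 30.
    At 30: no left child.
    Visit 30.
    At 30: go right to 15.
      15 is a leaf — visit 15.
Visit 27.
At 27: go right to 10.
  At 10: no left child.
  Visit 10.
  At 10: go right to 24.
    24 is a leaf — visit 24.
Full in-order sequence: 21, 13, 5, 11, 4, 26, 30, 15, 27, 10, 24.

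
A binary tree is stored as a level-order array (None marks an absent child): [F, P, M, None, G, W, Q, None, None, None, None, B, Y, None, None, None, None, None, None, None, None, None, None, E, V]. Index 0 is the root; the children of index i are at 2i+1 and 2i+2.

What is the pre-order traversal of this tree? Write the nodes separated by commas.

F, P, G, M, W, B, E, V, Y, Q

Pre-order visits the node, then its left subtree, then its right subtree.
Visit F.
At F: go left to P.
  Visit P.
  At P: no left child.
  At P: go right to G.
    G is a leaf — visit G.
At F: go right to M.
  Visit M.
  At M: go left to W.
    Visit W.
    At W: go left to B.
      Visit B.
      At B: go left to E.
        E is a leaf — visit E.
      At B: go right to V.
        V is a leaf — visit V.
    At W: go right to Y.
      Y is a leaf — visit Y.
  At M: go right to Q.
    Q is a leaf — visit Q.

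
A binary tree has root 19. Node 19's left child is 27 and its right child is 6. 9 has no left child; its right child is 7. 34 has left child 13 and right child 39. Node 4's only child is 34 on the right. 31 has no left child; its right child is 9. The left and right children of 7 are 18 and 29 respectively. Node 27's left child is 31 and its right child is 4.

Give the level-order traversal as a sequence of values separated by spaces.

19 27 6 31 4 9 34 7 13 39 18 29

Level-order visits nodes level by level from the root, left to right within each level.
Level 0: 19
Level 1: 27, 6
Level 2: 31, 4
Level 3: 9, 34
Level 4: 7, 13, 39
Level 5: 18, 29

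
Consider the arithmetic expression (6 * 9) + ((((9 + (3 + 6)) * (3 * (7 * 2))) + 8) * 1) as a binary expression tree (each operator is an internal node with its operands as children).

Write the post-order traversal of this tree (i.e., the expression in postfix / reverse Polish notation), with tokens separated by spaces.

6 9 * 9 3 6 + + 3 7 2 * * * 8 + 1 * +

Post-order on an expression tree gives postfix notation: for each operator, emit left operand, right operand, then the operator.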